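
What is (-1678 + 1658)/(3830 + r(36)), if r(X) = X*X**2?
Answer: -10/25243 ≈ -0.00039615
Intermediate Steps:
r(X) = X**3
(-1678 + 1658)/(3830 + r(36)) = (-1678 + 1658)/(3830 + 36**3) = -20/(3830 + 46656) = -20/50486 = -20*1/50486 = -10/25243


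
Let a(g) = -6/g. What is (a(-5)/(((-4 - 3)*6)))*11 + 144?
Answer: 5029/35 ≈ 143.69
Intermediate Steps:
(a(-5)/(((-4 - 3)*6)))*11 + 144 = ((-6/(-5))/(((-4 - 3)*6)))*11 + 144 = ((-6*(-⅕))/((-7*6)))*11 + 144 = ((6/5)/(-42))*11 + 144 = ((6/5)*(-1/42))*11 + 144 = -1/35*11 + 144 = -11/35 + 144 = 5029/35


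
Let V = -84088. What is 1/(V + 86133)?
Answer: 1/2045 ≈ 0.00048900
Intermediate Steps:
1/(V + 86133) = 1/(-84088 + 86133) = 1/2045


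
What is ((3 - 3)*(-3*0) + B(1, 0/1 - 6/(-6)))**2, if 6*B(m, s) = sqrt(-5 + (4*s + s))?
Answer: 0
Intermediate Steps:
B(m, s) = sqrt(-5 + 5*s)/6 (B(m, s) = sqrt(-5 + (4*s + s))/6 = sqrt(-5 + 5*s)/6)
((3 - 3)*(-3*0) + B(1, 0/1 - 6/(-6)))**2 = ((3 - 3)*(-3*0) + sqrt(-5 + 5*(0/1 - 6/(-6)))/6)**2 = (0*0 + sqrt(-5 + 5*(0*1 - 6*(-1/6)))/6)**2 = (0 + sqrt(-5 + 5*(0 + 1))/6)**2 = (0 + sqrt(-5 + 5*1)/6)**2 = (0 + sqrt(-5 + 5)/6)**2 = (0 + sqrt(0)/6)**2 = (0 + (1/6)*0)**2 = (0 + 0)**2 = 0**2 = 0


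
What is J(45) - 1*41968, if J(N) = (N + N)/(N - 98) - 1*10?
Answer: -2224924/53 ≈ -41980.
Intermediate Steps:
J(N) = -10 + 2*N/(-98 + N) (J(N) = (2*N)/(-98 + N) - 10 = 2*N/(-98 + N) - 10 = -10 + 2*N/(-98 + N))
J(45) - 1*41968 = 4*(245 - 2*45)/(-98 + 45) - 1*41968 = 4*(245 - 90)/(-53) - 41968 = 4*(-1/53)*155 - 41968 = -620/53 - 41968 = -2224924/53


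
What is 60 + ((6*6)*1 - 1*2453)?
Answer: -2357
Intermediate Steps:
60 + ((6*6)*1 - 1*2453) = 60 + (36*1 - 2453) = 60 + (36 - 2453) = 60 - 2417 = -2357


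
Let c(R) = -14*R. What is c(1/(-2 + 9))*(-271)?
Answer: 542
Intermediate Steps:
c(1/(-2 + 9))*(-271) = -14/(-2 + 9)*(-271) = -14/7*(-271) = -14*⅐*(-271) = -2*(-271) = 542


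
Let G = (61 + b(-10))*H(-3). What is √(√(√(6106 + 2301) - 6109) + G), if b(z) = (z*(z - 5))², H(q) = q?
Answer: √(-67683 + I*√(6109 - √8407)) ≈ 0.149 + 260.16*I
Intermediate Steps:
b(z) = z²*(-5 + z)² (b(z) = (z*(-5 + z))² = z²*(-5 + z)²)
G = -67683 (G = (61 + (-10)²*(-5 - 10)²)*(-3) = (61 + 100*(-15)²)*(-3) = (61 + 100*225)*(-3) = (61 + 22500)*(-3) = 22561*(-3) = -67683)
√(√(√(6106 + 2301) - 6109) + G) = √(√(√(6106 + 2301) - 6109) - 67683) = √(√(√8407 - 6109) - 67683) = √(√(-6109 + √8407) - 67683) = √(-67683 + √(-6109 + √8407))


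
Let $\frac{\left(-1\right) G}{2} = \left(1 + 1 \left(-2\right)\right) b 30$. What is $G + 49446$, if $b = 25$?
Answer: $50946$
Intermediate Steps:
$G = 1500$ ($G = - 2 \left(1 + 1 \left(-2\right)\right) 25 \cdot 30 = - 2 \left(1 - 2\right) 25 \cdot 30 = - 2 \left(-1\right) 25 \cdot 30 = - 2 \left(\left(-25\right) 30\right) = \left(-2\right) \left(-750\right) = 1500$)
$G + 49446 = 1500 + 49446 = 50946$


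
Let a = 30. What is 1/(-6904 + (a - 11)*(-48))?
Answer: -1/7816 ≈ -0.00012794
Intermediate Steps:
1/(-6904 + (a - 11)*(-48)) = 1/(-6904 + (30 - 11)*(-48)) = 1/(-6904 + 19*(-48)) = 1/(-6904 - 912) = 1/(-7816) = -1/7816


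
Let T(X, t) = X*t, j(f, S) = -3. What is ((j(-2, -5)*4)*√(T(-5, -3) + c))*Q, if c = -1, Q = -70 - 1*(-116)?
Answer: -552*√14 ≈ -2065.4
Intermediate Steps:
Q = 46 (Q = -70 + 116 = 46)
((j(-2, -5)*4)*√(T(-5, -3) + c))*Q = ((-3*4)*√(-5*(-3) - 1))*46 = -12*√(15 - 1)*46 = -12*√14*46 = -552*√14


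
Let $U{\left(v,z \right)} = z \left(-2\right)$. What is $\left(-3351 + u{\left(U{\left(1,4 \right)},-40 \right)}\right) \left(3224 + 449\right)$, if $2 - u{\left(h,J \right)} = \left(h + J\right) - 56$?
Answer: $-11918885$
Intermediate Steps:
$U{\left(v,z \right)} = - 2 z$
$u{\left(h,J \right)} = 58 - J - h$ ($u{\left(h,J \right)} = 2 - \left(\left(h + J\right) - 56\right) = 2 - \left(\left(J + h\right) - 56\right) = 2 - \left(-56 + J + h\right) = 58 - J - h$)
$\left(-3351 + u{\left(U{\left(1,4 \right)},-40 \right)}\right) \left(3224 + 449\right) = \left(-3351 - \left(-98 - 8\right)\right) \left(3224 + 449\right) = \left(-3351 + \left(58 + 40 - -8\right)\right) 3673 = \left(-3351 + \left(58 + 40 + 8\right)\right) 3673 = \left(-3351 + 106\right) 3673 = \left(-3245\right) 3673 = -11918885$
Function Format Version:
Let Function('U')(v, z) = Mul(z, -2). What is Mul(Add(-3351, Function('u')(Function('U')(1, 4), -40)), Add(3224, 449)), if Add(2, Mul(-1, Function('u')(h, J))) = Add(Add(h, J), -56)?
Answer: -11918885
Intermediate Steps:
Function('U')(v, z) = Mul(-2, z)
Function('u')(h, J) = Add(58, Mul(-1, J), Mul(-1, h)) (Function('u')(h, J) = Add(2, Mul(-1, Add(Add(h, J), -56))) = Add(2, Mul(-1, Add(Add(J, h), -56))) = Add(2, Mul(-1, Add(-56, J, h))) = Add(2, Add(56, Mul(-1, J), Mul(-1, h))) = Add(58, Mul(-1, J), Mul(-1, h)))
Mul(Add(-3351, Function('u')(Function('U')(1, 4), -40)), Add(3224, 449)) = Mul(Add(-3351, Add(58, Mul(-1, -40), Mul(-1, Mul(-2, 4)))), Add(3224, 449)) = Mul(Add(-3351, Add(58, 40, Mul(-1, -8))), 3673) = Mul(Add(-3351, Add(58, 40, 8)), 3673) = Mul(Add(-3351, 106), 3673) = Mul(-3245, 3673) = -11918885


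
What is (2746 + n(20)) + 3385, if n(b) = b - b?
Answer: 6131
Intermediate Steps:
n(b) = 0
(2746 + n(20)) + 3385 = (2746 + 0) + 3385 = 2746 + 3385 = 6131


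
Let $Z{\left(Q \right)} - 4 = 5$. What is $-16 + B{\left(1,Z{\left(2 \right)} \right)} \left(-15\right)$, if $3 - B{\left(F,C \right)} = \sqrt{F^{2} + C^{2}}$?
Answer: $-61 + 15 \sqrt{82} \approx 74.831$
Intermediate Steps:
$Z{\left(Q \right)} = 9$ ($Z{\left(Q \right)} = 4 + 5 = 9$)
$B{\left(F,C \right)} = 3 - \sqrt{C^{2} + F^{2}}$ ($B{\left(F,C \right)} = 3 - \sqrt{F^{2} + C^{2}} = 3 - \sqrt{C^{2} + F^{2}}$)
$-16 + B{\left(1,Z{\left(2 \right)} \right)} \left(-15\right) = -16 + \left(3 - \sqrt{9^{2} + 1^{2}}\right) \left(-15\right) = -16 + \left(3 - \sqrt{81 + 1}\right) \left(-15\right) = -16 + \left(3 - \sqrt{82}\right) \left(-15\right) = -16 - \left(45 - 15 \sqrt{82}\right) = -61 + 15 \sqrt{82}$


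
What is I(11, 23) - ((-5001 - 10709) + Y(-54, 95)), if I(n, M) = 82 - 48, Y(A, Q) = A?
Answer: 15798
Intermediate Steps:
I(n, M) = 34
I(11, 23) - ((-5001 - 10709) + Y(-54, 95)) = 34 - ((-5001 - 10709) - 54) = 34 - (-15710 - 54) = 34 - 1*(-15764) = 34 + 15764 = 15798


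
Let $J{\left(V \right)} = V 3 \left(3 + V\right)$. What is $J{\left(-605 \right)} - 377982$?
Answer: $714648$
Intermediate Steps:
$J{\left(V \right)} = 3 V \left(3 + V\right)$
$J{\left(-605 \right)} - 377982 = 3 \left(-605\right) \left(3 - 605\right) - 377982 = 3 \left(-605\right) \left(-602\right) - 377982 = 1092630 - 377982 = 714648$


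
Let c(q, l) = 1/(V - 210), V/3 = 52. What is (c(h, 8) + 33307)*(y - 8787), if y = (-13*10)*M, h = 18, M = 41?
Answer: -25390511509/54 ≈ -4.7019e+8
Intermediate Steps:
V = 156 (V = 3*52 = 156)
c(q, l) = -1/54 (c(q, l) = 1/(156 - 210) = 1/(-54) = -1/54)
y = -5330 (y = -13*10*41 = -130*41 = -5330)
(c(h, 8) + 33307)*(y - 8787) = (-1/54 + 33307)*(-5330 - 8787) = (1798577/54)*(-14117) = -25390511509/54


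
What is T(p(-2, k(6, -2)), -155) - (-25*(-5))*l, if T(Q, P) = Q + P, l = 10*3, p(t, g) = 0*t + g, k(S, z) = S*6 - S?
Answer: -3875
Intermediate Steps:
k(S, z) = 5*S (k(S, z) = 6*S - S = 5*S)
p(t, g) = g (p(t, g) = 0 + g = g)
l = 30
T(Q, P) = P + Q
T(p(-2, k(6, -2)), -155) - (-25*(-5))*l = (-155 + 5*6) - (-25*(-5))*30 = (-155 + 30) - 125*30 = -125 - 1*3750 = -125 - 3750 = -3875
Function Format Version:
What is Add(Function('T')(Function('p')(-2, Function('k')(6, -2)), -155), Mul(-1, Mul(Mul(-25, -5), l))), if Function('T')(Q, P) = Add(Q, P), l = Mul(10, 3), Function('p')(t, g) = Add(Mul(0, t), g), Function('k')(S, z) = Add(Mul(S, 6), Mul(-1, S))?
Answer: -3875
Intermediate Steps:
Function('k')(S, z) = Mul(5, S) (Function('k')(S, z) = Add(Mul(6, S), Mul(-1, S)) = Mul(5, S))
Function('p')(t, g) = g (Function('p')(t, g) = Add(0, g) = g)
l = 30
Function('T')(Q, P) = Add(P, Q)
Add(Function('T')(Function('p')(-2, Function('k')(6, -2)), -155), Mul(-1, Mul(Mul(-25, -5), l))) = Add(Add(-155, Mul(5, 6)), Mul(-1, Mul(Mul(-25, -5), 30))) = Add(Add(-155, 30), Mul(-1, Mul(125, 30))) = Add(-125, Mul(-1, 3750)) = Add(-125, -3750) = -3875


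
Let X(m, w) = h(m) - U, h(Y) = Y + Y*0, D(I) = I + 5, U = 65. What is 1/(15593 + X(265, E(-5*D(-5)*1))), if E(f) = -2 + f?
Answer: 1/15793 ≈ 6.3319e-5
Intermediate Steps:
D(I) = 5 + I
h(Y) = Y (h(Y) = Y + 0 = Y)
X(m, w) = -65 + m (X(m, w) = m - 1*65 = m - 65 = -65 + m)
1/(15593 + X(265, E(-5*D(-5)*1))) = 1/(15593 + (-65 + 265)) = 1/(15593 + 200) = 1/15793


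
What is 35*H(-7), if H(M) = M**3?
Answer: -12005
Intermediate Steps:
35*H(-7) = 35*(-7)**3 = 35*(-343) = -12005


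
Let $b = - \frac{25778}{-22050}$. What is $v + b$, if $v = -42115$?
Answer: $- \frac{464304986}{11025} \approx -42114.0$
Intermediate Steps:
$b = \frac{12889}{11025}$ ($b = \left(-25778\right) \left(- \frac{1}{22050}\right) = \frac{12889}{11025} \approx 1.1691$)
$v + b = -42115 + \frac{12889}{11025} = - \frac{464304986}{11025}$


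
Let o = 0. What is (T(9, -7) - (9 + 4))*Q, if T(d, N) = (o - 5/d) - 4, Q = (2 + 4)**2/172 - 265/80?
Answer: 168665/3096 ≈ 54.478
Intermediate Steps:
Q = -2135/688 (Q = 6**2*(1/172) - 265*1/80 = 36*(1/172) - 53/16 = 9/43 - 53/16 = -2135/688 ≈ -3.1032)
T(d, N) = -4 - 5/d (T(d, N) = (0 - 5/d) - 4 = -5/d - 4 = -4 - 5/d)
(T(9, -7) - (9 + 4))*Q = ((-4 - 5/9) - (9 + 4))*(-2135/688) = ((-4 - 5*1/9) - 1*13)*(-2135/688) = ((-4 - 5/9) - 13)*(-2135/688) = (-41/9 - 13)*(-2135/688) = -158/9*(-2135/688) = 168665/3096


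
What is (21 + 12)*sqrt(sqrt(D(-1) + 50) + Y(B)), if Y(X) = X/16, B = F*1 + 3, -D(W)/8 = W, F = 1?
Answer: 33*sqrt(1 + 4*sqrt(58))/2 ≈ 92.552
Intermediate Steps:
D(W) = -8*W
B = 4 (B = 1*1 + 3 = 1 + 3 = 4)
Y(X) = X/16 (Y(X) = X*(1/16) = X/16)
(21 + 12)*sqrt(sqrt(D(-1) + 50) + Y(B)) = (21 + 12)*sqrt(sqrt(-8*(-1) + 50) + (1/16)*4) = 33*sqrt(sqrt(8 + 50) + 1/4) = 33*sqrt(sqrt(58) + 1/4) = 33*sqrt(1/4 + sqrt(58))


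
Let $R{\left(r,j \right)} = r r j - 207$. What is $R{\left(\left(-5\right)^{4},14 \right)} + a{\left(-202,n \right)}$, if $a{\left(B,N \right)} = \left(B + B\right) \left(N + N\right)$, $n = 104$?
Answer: $5384511$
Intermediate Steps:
$R{\left(r,j \right)} = -207 + j r^{2}$ ($R{\left(r,j \right)} = r^{2} j - 207 = j r^{2} - 207 = -207 + j r^{2}$)
$a{\left(B,N \right)} = 4 B N$ ($a{\left(B,N \right)} = 2 B 2 N = 4 B N$)
$R{\left(\left(-5\right)^{4},14 \right)} + a{\left(-202,n \right)} = \left(-207 + 14 \left(\left(-5\right)^{4}\right)^{2}\right) + 4 \left(-202\right) 104 = \left(-207 + 14 \cdot 625^{2}\right) - 84032 = \left(-207 + 14 \cdot 390625\right) - 84032 = \left(-207 + 5468750\right) - 84032 = 5468543 - 84032 = 5384511$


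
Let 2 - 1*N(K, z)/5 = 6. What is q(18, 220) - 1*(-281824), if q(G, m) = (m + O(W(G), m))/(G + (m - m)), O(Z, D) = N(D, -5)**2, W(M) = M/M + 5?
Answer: 2536726/9 ≈ 2.8186e+5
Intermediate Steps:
N(K, z) = -20 (N(K, z) = 10 - 5*6 = 10 - 30 = -20)
W(M) = 6 (W(M) = 1 + 5 = 6)
O(Z, D) = 400 (O(Z, D) = (-20)**2 = 400)
q(G, m) = (400 + m)/G (q(G, m) = (m + 400)/(G + (m - m)) = (400 + m)/(G + 0) = (400 + m)/G)
q(18, 220) - 1*(-281824) = (400 + 220)/18 - 1*(-281824) = (1/18)*620 + 281824 = 310/9 + 281824 = 2536726/9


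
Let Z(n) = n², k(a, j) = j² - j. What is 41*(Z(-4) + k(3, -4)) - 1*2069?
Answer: -593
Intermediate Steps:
41*(Z(-4) + k(3, -4)) - 1*2069 = 41*((-4)² - 4*(-1 - 4)) - 1*2069 = 41*(16 - 4*(-5)) - 2069 = 41*(16 + 20) - 2069 = 41*36 - 2069 = 1476 - 2069 = -593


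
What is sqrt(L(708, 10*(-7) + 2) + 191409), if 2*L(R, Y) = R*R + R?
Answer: 3*sqrt(49155) ≈ 665.13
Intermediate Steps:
L(R, Y) = R/2 + R**2/2 (L(R, Y) = (R*R + R)/2 = (R**2 + R)/2 = (R + R**2)/2 = R/2 + R**2/2)
sqrt(L(708, 10*(-7) + 2) + 191409) = sqrt((1/2)*708*(1 + 708) + 191409) = sqrt((1/2)*708*709 + 191409) = sqrt(250986 + 191409) = sqrt(442395) = 3*sqrt(49155)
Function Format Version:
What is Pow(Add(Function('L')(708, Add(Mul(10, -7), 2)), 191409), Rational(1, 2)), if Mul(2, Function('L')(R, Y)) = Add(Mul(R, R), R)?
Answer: Mul(3, Pow(49155, Rational(1, 2))) ≈ 665.13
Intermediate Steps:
Function('L')(R, Y) = Add(Mul(Rational(1, 2), R), Mul(Rational(1, 2), Pow(R, 2))) (Function('L')(R, Y) = Mul(Rational(1, 2), Add(Mul(R, R), R)) = Mul(Rational(1, 2), Add(Pow(R, 2), R)) = Mul(Rational(1, 2), Add(R, Pow(R, 2))) = Add(Mul(Rational(1, 2), R), Mul(Rational(1, 2), Pow(R, 2))))
Pow(Add(Function('L')(708, Add(Mul(10, -7), 2)), 191409), Rational(1, 2)) = Pow(Add(Mul(Rational(1, 2), 708, Add(1, 708)), 191409), Rational(1, 2)) = Pow(Add(Mul(Rational(1, 2), 708, 709), 191409), Rational(1, 2)) = Pow(Add(250986, 191409), Rational(1, 2)) = Pow(442395, Rational(1, 2)) = Mul(3, Pow(49155, Rational(1, 2)))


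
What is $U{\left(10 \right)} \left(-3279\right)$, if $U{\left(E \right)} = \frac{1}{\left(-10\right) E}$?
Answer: $\frac{3279}{100} \approx 32.79$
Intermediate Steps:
$U{\left(E \right)} = - \frac{1}{10 E}$
$U{\left(10 \right)} \left(-3279\right) = - \frac{1}{10 \cdot 10} \left(-3279\right) = \left(- \frac{1}{10}\right) \frac{1}{10} \left(-3279\right) = \left(- \frac{1}{100}\right) \left(-3279\right) = \frac{3279}{100}$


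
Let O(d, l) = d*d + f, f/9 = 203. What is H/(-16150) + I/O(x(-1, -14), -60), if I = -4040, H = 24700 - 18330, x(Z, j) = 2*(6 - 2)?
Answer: -7729167/3053965 ≈ -2.5309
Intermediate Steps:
f = 1827 (f = 9*203 = 1827)
x(Z, j) = 8 (x(Z, j) = 2*4 = 8)
O(d, l) = 1827 + d**2 (O(d, l) = d*d + 1827 = d**2 + 1827 = 1827 + d**2)
H = 6370
H/(-16150) + I/O(x(-1, -14), -60) = 6370/(-16150) - 4040/(1827 + 8**2) = 6370*(-1/16150) - 4040/(1827 + 64) = -637/1615 - 4040/1891 = -7729167/3053965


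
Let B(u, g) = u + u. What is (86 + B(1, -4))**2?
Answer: 7744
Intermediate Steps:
B(u, g) = 2*u
(86 + B(1, -4))**2 = (86 + 2*1)**2 = (86 + 2)**2 = 88**2 = 7744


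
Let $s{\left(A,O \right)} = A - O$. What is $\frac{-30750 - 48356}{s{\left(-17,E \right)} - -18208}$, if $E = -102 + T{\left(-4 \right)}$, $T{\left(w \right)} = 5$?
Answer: $- \frac{39553}{9144} \approx -4.3256$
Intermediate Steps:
$E = -97$ ($E = -102 + 5 = -97$)
$\frac{-30750 - 48356}{s{\left(-17,E \right)} - -18208} = \frac{-30750 - 48356}{\left(-17 - -97\right) - -18208} = - \frac{79106}{\left(-17 + 97\right) + 18208} = - \frac{79106}{80 + 18208} = - \frac{79106}{18288} = \left(-79106\right) \frac{1}{18288} = - \frac{39553}{9144}$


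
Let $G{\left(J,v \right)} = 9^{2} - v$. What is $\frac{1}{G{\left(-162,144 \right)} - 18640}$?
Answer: $- \frac{1}{18703} \approx -5.3467 \cdot 10^{-5}$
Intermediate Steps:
$G{\left(J,v \right)} = 81 - v$
$\frac{1}{G{\left(-162,144 \right)} - 18640} = \frac{1}{\left(81 - 144\right) - 18640} = \frac{1}{-63 - 18640} = \frac{1}{-18703} = - \frac{1}{18703}$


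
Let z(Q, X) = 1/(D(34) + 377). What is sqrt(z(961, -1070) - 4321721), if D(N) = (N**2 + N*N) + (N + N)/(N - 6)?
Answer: I*sqrt(383493963311430)/9420 ≈ 2078.9*I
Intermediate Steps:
D(N) = 2*N**2 + 2*N/(-6 + N) (D(N) = (N**2 + N**2) + (2*N)/(-6 + N) = 2*N**2 + 2*N/(-6 + N))
z(Q, X) = 7/18840 (z(Q, X) = 1/(2*34*(1 + 34**2 - 6*34)/(-6 + 34) + 377) = 1/(2*34*(1 + 1156 - 204)/28 + 377) = 1/(2*34*(1/28)*953 + 377) = 1/(16201/7 + 377) = 1/(18840/7) = 7/18840)
sqrt(z(961, -1070) - 4321721) = sqrt(7/18840 - 4321721) = sqrt(-81421223633/18840) = I*sqrt(383493963311430)/9420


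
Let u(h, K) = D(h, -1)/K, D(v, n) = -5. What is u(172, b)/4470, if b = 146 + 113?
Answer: -1/231546 ≈ -4.3188e-6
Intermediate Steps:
b = 259
u(h, K) = -5/K
u(172, b)/4470 = -5/259/4470 = -5*1/259*(1/4470) = -5/259*1/4470 = -1/231546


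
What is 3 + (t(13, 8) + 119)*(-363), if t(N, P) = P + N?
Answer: -50817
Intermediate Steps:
t(N, P) = N + P
3 + (t(13, 8) + 119)*(-363) = 3 + ((13 + 8) + 119)*(-363) = 3 + (21 + 119)*(-363) = 3 + 140*(-363) = 3 - 50820 = -50817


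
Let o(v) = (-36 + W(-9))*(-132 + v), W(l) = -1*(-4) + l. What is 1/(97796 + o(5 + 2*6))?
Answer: 1/102511 ≈ 9.7551e-6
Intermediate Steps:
W(l) = 4 + l
o(v) = 5412 - 41*v (o(v) = (-36 + (4 - 9))*(-132 + v) = (-36 - 5)*(-132 + v) = -41*(-132 + v) = 5412 - 41*v)
1/(97796 + o(5 + 2*6)) = 1/(97796 + (5412 - 41*(5 + 2*6))) = 1/(97796 + (5412 - 41*(5 + 12))) = 1/(97796 + (5412 - 41*17)) = 1/(97796 + (5412 - 697)) = 1/(97796 + 4715) = 1/102511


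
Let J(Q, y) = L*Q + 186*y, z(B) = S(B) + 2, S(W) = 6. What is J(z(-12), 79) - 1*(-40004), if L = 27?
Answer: 54914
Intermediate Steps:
z(B) = 8 (z(B) = 6 + 2 = 8)
J(Q, y) = 27*Q + 186*y
J(z(-12), 79) - 1*(-40004) = (27*8 + 186*79) - 1*(-40004) = (216 + 14694) + 40004 = 14910 + 40004 = 54914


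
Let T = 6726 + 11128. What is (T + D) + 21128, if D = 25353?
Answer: 64335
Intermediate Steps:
T = 17854
(T + D) + 21128 = (17854 + 25353) + 21128 = 43207 + 21128 = 64335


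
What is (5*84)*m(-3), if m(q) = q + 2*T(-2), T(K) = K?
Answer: -2940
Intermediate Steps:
m(q) = -4 + q (m(q) = q + 2*(-2) = q - 4 = -4 + q)
(5*84)*m(-3) = (5*84)*(-4 - 3) = 420*(-7) = -2940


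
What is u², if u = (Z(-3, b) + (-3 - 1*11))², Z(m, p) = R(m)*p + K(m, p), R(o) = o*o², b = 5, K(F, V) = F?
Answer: 533794816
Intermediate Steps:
R(o) = o³
Z(m, p) = m + p*m³ (Z(m, p) = m³*p + m = p*m³ + m = m + p*m³)
u = 23104 (u = ((-3 + 5*(-3)³) + (-3 - 1*11))² = ((-3 + 5*(-27)) + (-3 - 11))² = ((-3 - 135) - 14)² = (-138 - 14)² = (-152)² = 23104)
u² = 23104² = 533794816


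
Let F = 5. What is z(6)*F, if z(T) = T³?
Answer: 1080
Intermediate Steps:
z(6)*F = 6³*5 = 216*5 = 1080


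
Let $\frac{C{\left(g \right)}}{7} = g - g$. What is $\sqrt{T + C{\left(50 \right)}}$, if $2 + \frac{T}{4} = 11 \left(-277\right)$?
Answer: $2 i \sqrt{3049} \approx 110.44 i$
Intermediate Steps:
$C{\left(g \right)} = 0$ ($C{\left(g \right)} = 7 \left(g - g\right) = 7 \cdot 0 = 0$)
$T = -12196$ ($T = -8 + 4 \cdot 11 \left(-277\right) = -8 + 4 \left(-3047\right) = -8 - 12188 = -12196$)
$\sqrt{T + C{\left(50 \right)}} = \sqrt{-12196 + 0} = \sqrt{-12196} = 2 i \sqrt{3049}$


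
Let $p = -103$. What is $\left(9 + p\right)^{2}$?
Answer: $8836$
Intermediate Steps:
$\left(9 + p\right)^{2} = \left(9 - 103\right)^{2} = \left(-94\right)^{2} = 8836$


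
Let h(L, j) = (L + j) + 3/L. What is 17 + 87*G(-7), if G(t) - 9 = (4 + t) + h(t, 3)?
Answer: 1076/7 ≈ 153.71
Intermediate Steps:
h(L, j) = L + j + 3/L
G(t) = 16 + 2*t + 3/t (G(t) = 9 + ((4 + t) + (t + 3 + 3/t)) = 9 + ((4 + t) + (3 + t + 3/t)) = 9 + (7 + 2*t + 3/t) = 16 + 2*t + 3/t)
17 + 87*G(-7) = 17 + 87*(16 + 2*(-7) + 3/(-7)) = 17 + 87*(16 - 14 + 3*(-⅐)) = 17 + 87*(16 - 14 - 3/7) = 17 + 87*(11/7) = 17 + 957/7 = 1076/7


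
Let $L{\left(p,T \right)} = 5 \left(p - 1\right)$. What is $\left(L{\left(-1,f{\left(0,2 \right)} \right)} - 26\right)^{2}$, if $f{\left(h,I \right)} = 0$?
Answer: $1296$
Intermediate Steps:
$L{\left(p,T \right)} = -5 + 5 p$ ($L{\left(p,T \right)} = 5 \left(-1 + p\right) = -5 + 5 p$)
$\left(L{\left(-1,f{\left(0,2 \right)} \right)} - 26\right)^{2} = \left(\left(-5 + 5 \left(-1\right)\right) - 26\right)^{2} = \left(\left(-5 - 5\right) - 26\right)^{2} = \left(-10 - 26\right)^{2} = \left(-36\right)^{2} = 1296$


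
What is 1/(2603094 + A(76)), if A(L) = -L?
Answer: 1/2603018 ≈ 3.8417e-7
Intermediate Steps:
1/(2603094 + A(76)) = 1/(2603094 - 1*76) = 1/(2603094 - 76) = 1/2603018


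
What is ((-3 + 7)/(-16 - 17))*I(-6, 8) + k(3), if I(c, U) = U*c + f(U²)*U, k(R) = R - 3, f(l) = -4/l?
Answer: 194/33 ≈ 5.8788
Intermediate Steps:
k(R) = -3 + R
I(c, U) = -4/U + U*c (I(c, U) = U*c + (-4/U²)*U = U*c - 4/U = -4/U + U*c)
((-3 + 7)/(-16 - 17))*I(-6, 8) + k(3) = ((-3 + 7)/(-16 - 17))*(-4/8 + 8*(-6)) + (-3 + 3) = (4/(-33))*(-4*⅛ - 48) + 0 = (4*(-1/33))*(-½ - 48) + 0 = -4/33*(-97/2) + 0 = 194/33 + 0 = 194/33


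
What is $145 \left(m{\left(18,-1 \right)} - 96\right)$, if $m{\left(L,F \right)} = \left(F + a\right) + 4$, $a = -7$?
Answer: $-14500$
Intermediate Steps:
$m{\left(L,F \right)} = -3 + F$ ($m{\left(L,F \right)} = \left(F - 7\right) + 4 = \left(-7 + F\right) + 4 = -3 + F$)
$145 \left(m{\left(18,-1 \right)} - 96\right) = 145 \left(\left(-3 - 1\right) - 96\right) = 145 \left(-4 - 96\right) = 145 \left(-100\right) = -14500$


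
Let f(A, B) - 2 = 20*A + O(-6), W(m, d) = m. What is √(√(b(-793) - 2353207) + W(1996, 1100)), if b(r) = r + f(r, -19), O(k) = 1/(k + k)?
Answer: √(71856 + 6*I*√85314891)/6 ≈ 47.522 + 16.197*I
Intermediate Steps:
O(k) = 1/(2*k)
f(A, B) = 23/12 + 20*A (f(A, B) = 2 + (20*A + (½)/(-6)) = 2 + (20*A + (½)*(-⅙)) = 2 + (20*A - 1/12) = 2 + (-1/12 + 20*A) = 23/12 + 20*A)
b(r) = 23/12 + 21*r (b(r) = r + (23/12 + 20*r) = 23/12 + 21*r)
√(√(b(-793) - 2353207) + W(1996, 1100)) = √(√((23/12 + 21*(-793)) - 2353207) + 1996) = √(√((23/12 - 16653) - 2353207) + 1996) = √(√(-199813/12 - 2353207) + 1996) = √(√(-28438297/12) + 1996) = √(I*√85314891/6 + 1996) = √(1996 + I*√85314891/6)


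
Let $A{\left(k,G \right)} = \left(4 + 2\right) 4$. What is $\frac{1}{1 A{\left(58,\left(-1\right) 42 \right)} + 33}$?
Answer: $\frac{1}{57} \approx 0.017544$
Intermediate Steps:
$A{\left(k,G \right)} = 24$ ($A{\left(k,G \right)} = 6 \cdot 4 = 24$)
$\frac{1}{1 A{\left(58,\left(-1\right) 42 \right)} + 33} = \frac{1}{1 \cdot 24 + 33} = \frac{1}{24 + 33} = \frac{1}{57}$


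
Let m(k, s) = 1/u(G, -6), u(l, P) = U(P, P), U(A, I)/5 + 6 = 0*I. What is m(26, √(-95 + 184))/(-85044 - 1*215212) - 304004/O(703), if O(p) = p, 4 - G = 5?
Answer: -2738370750017/6332399040 ≈ -432.44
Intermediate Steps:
G = -1 (G = 4 - 1*5 = 4 - 5 = -1)
U(A, I) = -30 (U(A, I) = -30 + 5*(0*I) = -30 + 5*0 = -30 + 0 = -30)
u(l, P) = -30
m(k, s) = -1/30 (m(k, s) = 1/(-30) = -1/30)
m(26, √(-95 + 184))/(-85044 - 1*215212) - 304004/O(703) = -1/(30*(-85044 - 1*215212)) - 304004/703 = -1/(30*(-85044 - 215212)) - 304004*1/703 = -1/30/(-300256) - 304004/703 = -1/30*(-1/300256) - 304004/703 = 1/9007680 - 304004/703 = -2738370750017/6332399040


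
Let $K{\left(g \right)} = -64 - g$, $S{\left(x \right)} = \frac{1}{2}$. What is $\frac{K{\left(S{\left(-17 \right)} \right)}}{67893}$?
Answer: $- \frac{43}{45262} \approx -0.00095002$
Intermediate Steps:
$S{\left(x \right)} = \frac{1}{2}$
$\frac{K{\left(S{\left(-17 \right)} \right)}}{67893} = \frac{-64 - \frac{1}{2}}{67893} = \left(-64 - \frac{1}{2}\right) \frac{1}{67893} = \left(- \frac{129}{2}\right) \frac{1}{67893} = - \frac{43}{45262}$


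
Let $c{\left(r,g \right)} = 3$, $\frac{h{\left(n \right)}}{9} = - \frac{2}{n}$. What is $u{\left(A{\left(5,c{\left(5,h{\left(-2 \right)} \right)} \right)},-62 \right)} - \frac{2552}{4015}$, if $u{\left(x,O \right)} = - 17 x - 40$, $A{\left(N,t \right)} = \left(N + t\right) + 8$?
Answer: $- \frac{114112}{365} \approx -312.64$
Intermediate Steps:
$h{\left(n \right)} = - \frac{18}{n}$ ($h{\left(n \right)} = 9 \left(- \frac{2}{n}\right) = - \frac{18}{n}$)
$A{\left(N,t \right)} = 8 + N + t$
$u{\left(x,O \right)} = -40 - 17 x$
$u{\left(A{\left(5,c{\left(5,h{\left(-2 \right)} \right)} \right)},-62 \right)} - \frac{2552}{4015} = \left(-40 - 17 \left(8 + 5 + 3\right)\right) - \frac{2552}{4015} = \left(-40 - 272\right) - \frac{232}{365} = -312 - \frac{232}{365} = - \frac{114112}{365}$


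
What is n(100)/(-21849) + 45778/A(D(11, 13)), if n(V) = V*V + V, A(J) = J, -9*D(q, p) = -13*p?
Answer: 9000124798/3692481 ≈ 2437.4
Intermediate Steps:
D(q, p) = 13*p/9 (D(q, p) = -(-13)*p/9 = 13*p/9)
n(V) = V + V² (n(V) = V² + V = V + V²)
n(100)/(-21849) + 45778/A(D(11, 13)) = (100*(1 + 100))/(-21849) + 45778/(((13/9)*13)) = (100*101)*(-1/21849) + 45778/(169/9) = 10100*(-1/21849) + 45778*(9/169) = -10100/21849 + 412002/169 = 9000124798/3692481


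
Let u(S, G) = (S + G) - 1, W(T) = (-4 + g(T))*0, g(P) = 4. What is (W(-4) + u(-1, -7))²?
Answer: 81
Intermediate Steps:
W(T) = 0 (W(T) = (-4 + 4)*0 = 0*0 = 0)
u(S, G) = -1 + G + S (u(S, G) = (G + S) - 1 = -1 + G + S)
(W(-4) + u(-1, -7))² = (0 + (-1 - 7 - 1))² = (0 - 9)² = (-9)² = 81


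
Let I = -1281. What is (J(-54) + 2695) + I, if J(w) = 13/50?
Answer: 70713/50 ≈ 1414.3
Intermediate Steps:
J(w) = 13/50 (J(w) = 13*(1/50) = 13/50)
(J(-54) + 2695) + I = (13/50 + 2695) - 1281 = 134763/50 - 1281 = 70713/50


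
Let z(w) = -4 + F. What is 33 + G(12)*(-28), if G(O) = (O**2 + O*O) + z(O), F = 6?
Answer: -8087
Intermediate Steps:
z(w) = 2 (z(w) = -4 + 6 = 2)
G(O) = 2 + 2*O**2 (G(O) = (O**2 + O*O) + 2 = (O**2 + O**2) + 2 = 2*O**2 + 2 = 2 + 2*O**2)
33 + G(12)*(-28) = 33 + (2 + 2*12**2)*(-28) = 33 + (2 + 2*144)*(-28) = 33 + (2 + 288)*(-28) = 33 + 290*(-28) = 33 - 8120 = -8087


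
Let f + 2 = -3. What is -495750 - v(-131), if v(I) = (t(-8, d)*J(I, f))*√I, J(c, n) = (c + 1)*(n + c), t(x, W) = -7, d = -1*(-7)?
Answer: -495750 + 123760*I*√131 ≈ -4.9575e+5 + 1.4165e+6*I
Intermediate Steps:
d = 7
f = -5 (f = -2 - 3 = -5)
J(c, n) = (1 + c)*(c + n)
v(I) = √I*(35 - 7*I² + 28*I) (v(I) = (-7*(I - 5 + I² + I*(-5)))*√I = (-7*(I - 5 + I² - 5*I))*√I = (-7*(-5 + I² - 4*I))*√I = (35 - 7*I² + 28*I)*√I = √I*(35 - 7*I² + 28*I))
-495750 - v(-131) = -495750 - 7*√(-131)*(5 - 1*(-131)² + 4*(-131)) = -495750 - 7*I*√131*(5 - 1*17161 - 524) = -495750 - 7*I*√131*(5 - 17161 - 524) = -495750 - 7*I*√131*(-17680) = -495750 - (-123760)*I*√131 = -495750 + 123760*I*√131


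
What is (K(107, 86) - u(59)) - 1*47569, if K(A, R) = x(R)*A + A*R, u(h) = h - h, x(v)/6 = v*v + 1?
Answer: 4710507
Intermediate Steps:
x(v) = 6 + 6*v² (x(v) = 6*(v*v + 1) = 6*(v² + 1) = 6*(1 + v²) = 6 + 6*v²)
u(h) = 0
K(A, R) = A*R + A*(6 + 6*R²) (K(A, R) = (6 + 6*R²)*A + A*R = A*(6 + 6*R²) + A*R = A*R + A*(6 + 6*R²))
(K(107, 86) - u(59)) - 1*47569 = (107*(6 + 86 + 6*86²) - 1*0) - 1*47569 = (107*(6 + 86 + 6*7396) + 0) - 47569 = (107*(6 + 86 + 44376) + 0) - 47569 = (107*44468 + 0) - 47569 = (4758076 + 0) - 47569 = 4758076 - 47569 = 4710507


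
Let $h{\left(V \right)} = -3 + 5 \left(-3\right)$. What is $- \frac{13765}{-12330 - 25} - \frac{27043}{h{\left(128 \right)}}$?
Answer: $\frac{66872807}{44478} \approx 1503.5$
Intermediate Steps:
$h{\left(V \right)} = -18$ ($h{\left(V \right)} = -3 - 15 = -18$)
$- \frac{13765}{-12330 - 25} - \frac{27043}{h{\left(128 \right)}} = - \frac{13765}{-12330 - 25} - \frac{27043}{-18} = - \frac{13765}{-12355} - - \frac{27043}{18} = \left(-13765\right) \left(- \frac{1}{12355}\right) + \frac{27043}{18} = \frac{2753}{2471} + \frac{27043}{18} = \frac{66872807}{44478}$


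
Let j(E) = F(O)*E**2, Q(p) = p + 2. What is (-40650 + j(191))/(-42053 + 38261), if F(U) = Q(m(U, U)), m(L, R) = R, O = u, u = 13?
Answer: -168855/1264 ≈ -133.59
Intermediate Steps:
O = 13
Q(p) = 2 + p
F(U) = 2 + U
j(E) = 15*E**2 (j(E) = (2 + 13)*E**2 = 15*E**2)
(-40650 + j(191))/(-42053 + 38261) = (-40650 + 15*191**2)/(-42053 + 38261) = (-40650 + 15*36481)/(-3792) = (-40650 + 547215)*(-1/3792) = 506565*(-1/3792) = -168855/1264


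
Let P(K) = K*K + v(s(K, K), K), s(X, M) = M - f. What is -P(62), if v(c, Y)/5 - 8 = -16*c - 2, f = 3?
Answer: 846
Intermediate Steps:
s(X, M) = -3 + M (s(X, M) = M - 1*3 = M - 3 = -3 + M)
v(c, Y) = 30 - 80*c (v(c, Y) = 40 + 5*(-16*c - 2) = 40 + 5*(-2 - 16*c) = 40 + (-10 - 80*c) = 30 - 80*c)
P(K) = 270 + K² - 80*K (P(K) = K*K + (30 - 80*(-3 + K)) = K² + (30 + (240 - 80*K)) = K² + (270 - 80*K) = 270 + K² - 80*K)
-P(62) = -(270 + 62² - 80*62) = -(270 + 3844 - 4960) = -1*(-846) = 846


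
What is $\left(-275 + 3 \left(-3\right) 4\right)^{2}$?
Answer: $96721$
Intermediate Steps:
$\left(-275 + 3 \left(-3\right) 4\right)^{2} = \left(-275 - 36\right)^{2} = \left(-311\right)^{2} = 96721$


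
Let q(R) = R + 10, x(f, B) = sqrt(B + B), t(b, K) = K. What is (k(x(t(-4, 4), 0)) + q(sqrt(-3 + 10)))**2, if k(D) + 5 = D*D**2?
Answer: (5 + sqrt(7))**2 ≈ 58.458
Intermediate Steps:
x(f, B) = sqrt(2)*sqrt(B) (x(f, B) = sqrt(2*B) = sqrt(2)*sqrt(B))
k(D) = -5 + D**3 (k(D) = -5 + D*D**2 = -5 + D**3)
q(R) = 10 + R
(k(x(t(-4, 4), 0)) + q(sqrt(-3 + 10)))**2 = ((-5 + (sqrt(2)*sqrt(0))**3) + (10 + sqrt(-3 + 10)))**2 = ((-5 + (sqrt(2)*0)**3) + (10 + sqrt(7)))**2 = ((-5 + 0**3) + (10 + sqrt(7)))**2 = ((-5 + 0) + (10 + sqrt(7)))**2 = (-5 + (10 + sqrt(7)))**2 = (5 + sqrt(7))**2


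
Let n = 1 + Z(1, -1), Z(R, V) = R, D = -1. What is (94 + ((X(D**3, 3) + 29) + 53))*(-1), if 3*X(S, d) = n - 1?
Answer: -529/3 ≈ -176.33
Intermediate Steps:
n = 2 (n = 1 + 1 = 2)
X(S, d) = 1/3 (X(S, d) = (2 - 1)/3 = (1/3)*1 = 1/3)
(94 + ((X(D**3, 3) + 29) + 53))*(-1) = (94 + ((1/3 + 29) + 53))*(-1) = (94 + (88/3 + 53))*(-1) = (94 + 247/3)*(-1) = (529/3)*(-1) = -529/3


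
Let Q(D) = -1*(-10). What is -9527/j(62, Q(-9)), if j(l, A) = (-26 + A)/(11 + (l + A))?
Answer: 790741/16 ≈ 49421.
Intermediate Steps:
Q(D) = 10
j(l, A) = (-26 + A)/(11 + A + l) (j(l, A) = (-26 + A)/(11 + (A + l)) = (-26 + A)/(11 + A + l))
-9527/j(62, Q(-9)) = -9527*(11 + 10 + 62)/(-26 + 10) = -9527/(-16/83) = -9527*(-83/16) = 790741/16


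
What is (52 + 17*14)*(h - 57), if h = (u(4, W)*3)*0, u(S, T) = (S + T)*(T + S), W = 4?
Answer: -16530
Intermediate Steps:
u(S, T) = (S + T)² (u(S, T) = (S + T)*(S + T) = (S + T)²)
h = 0 (h = ((4 + 4)²*3)*0 = (8²*3)*0 = (64*3)*0 = 192*0 = 0)
(52 + 17*14)*(h - 57) = (52 + 17*14)*(0 - 57) = (52 + 238)*(-57) = 290*(-57) = -16530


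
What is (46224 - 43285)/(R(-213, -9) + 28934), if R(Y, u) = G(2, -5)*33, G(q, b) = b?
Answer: 2939/28769 ≈ 0.10216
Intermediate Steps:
R(Y, u) = -165 (R(Y, u) = -5*33 = -165)
(46224 - 43285)/(R(-213, -9) + 28934) = (46224 - 43285)/(-165 + 28934) = 2939/28769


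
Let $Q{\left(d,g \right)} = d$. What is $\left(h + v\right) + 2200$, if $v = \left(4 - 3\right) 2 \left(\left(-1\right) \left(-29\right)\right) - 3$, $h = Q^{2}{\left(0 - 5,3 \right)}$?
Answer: $2280$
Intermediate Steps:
$h = 25$ ($h = \left(0 - 5\right)^{2} = \left(-5\right)^{2} = 25$)
$v = 55$ ($v = 1 \cdot 2 \cdot 29 - 3 = 2 \cdot 29 - 3 = 58 - 3 = 55$)
$\left(h + v\right) + 2200 = \left(25 + 55\right) + 2200 = 80 + 2200 = 2280$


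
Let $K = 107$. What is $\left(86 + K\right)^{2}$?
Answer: $37249$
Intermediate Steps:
$\left(86 + K\right)^{2} = \left(86 + 107\right)^{2} = 193^{2} = 37249$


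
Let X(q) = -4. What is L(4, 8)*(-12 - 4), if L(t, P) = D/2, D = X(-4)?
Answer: 32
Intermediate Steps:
D = -4
L(t, P) = -2 (L(t, P) = -4/2 = -4*1/2 = -2)
L(4, 8)*(-12 - 4) = -2*(-12 - 4) = -2*(-16) = 32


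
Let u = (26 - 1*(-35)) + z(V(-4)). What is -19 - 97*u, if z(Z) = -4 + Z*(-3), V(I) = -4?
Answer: -6712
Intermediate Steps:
z(Z) = -4 - 3*Z
u = 69 (u = (26 - 1*(-35)) + (-4 - 3*(-4)) = (26 + 35) + (-4 + 12) = 61 + 8 = 69)
-19 - 97*u = -19 - 97*69 = -19 - 6693 = -6712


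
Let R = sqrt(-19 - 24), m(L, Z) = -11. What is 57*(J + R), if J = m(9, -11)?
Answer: -627 + 57*I*sqrt(43) ≈ -627.0 + 373.77*I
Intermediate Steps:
J = -11
R = I*sqrt(43) (R = sqrt(-43) = I*sqrt(43) ≈ 6.5574*I)
57*(J + R) = 57*(-11 + I*sqrt(43)) = -627 + 57*I*sqrt(43)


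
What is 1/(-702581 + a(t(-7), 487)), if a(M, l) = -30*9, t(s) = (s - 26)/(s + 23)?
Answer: -1/702851 ≈ -1.4228e-6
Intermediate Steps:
t(s) = (-26 + s)/(23 + s)
a(M, l) = -270
1/(-702581 + a(t(-7), 487)) = 1/(-702581 - 270) = 1/(-702851) = -1/702851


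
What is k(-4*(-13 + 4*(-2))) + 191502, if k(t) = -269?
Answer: 191233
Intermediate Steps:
k(-4*(-13 + 4*(-2))) + 191502 = -269 + 191502 = 191233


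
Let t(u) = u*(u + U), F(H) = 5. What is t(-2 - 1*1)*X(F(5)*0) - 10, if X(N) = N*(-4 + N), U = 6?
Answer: -10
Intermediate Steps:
t(u) = u*(6 + u) (t(u) = u*(u + 6) = u*(6 + u))
t(-2 - 1*1)*X(F(5)*0) - 10 = ((-2 - 1*1)*(6 + (-2 - 1*1)))*((5*0)*(-4 + 5*0)) - 10 = ((-2 - 1)*(6 + (-2 - 1)))*(0*(-4 + 0)) - 10 = (-3*(6 - 3))*(0*(-4)) - 10 = -3*3*0 - 10 = -9*0 - 10 = 0 - 10 = -10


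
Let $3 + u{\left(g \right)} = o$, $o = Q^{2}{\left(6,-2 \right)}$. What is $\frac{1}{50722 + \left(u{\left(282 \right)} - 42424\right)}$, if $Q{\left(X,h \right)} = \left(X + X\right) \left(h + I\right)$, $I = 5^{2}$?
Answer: $\frac{1}{84471} \approx 1.1838 \cdot 10^{-5}$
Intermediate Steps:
$I = 25$
$Q{\left(X,h \right)} = 2 X \left(25 + h\right)$ ($Q{\left(X,h \right)} = \left(X + X\right) \left(h + 25\right) = 2 X \left(25 + h\right)$)
$o = 76176$ ($o = \left(2 \cdot 6 \left(25 - 2\right)\right)^{2} = \left(2 \cdot 6 \cdot 23\right)^{2} = 276^{2} = 76176$)
$u{\left(g \right)} = 76173$ ($u{\left(g \right)} = -3 + 76176 = 76173$)
$\frac{1}{50722 + \left(u{\left(282 \right)} - 42424\right)} = \frac{1}{50722 + \left(76173 - 42424\right)} = \frac{1}{50722 + 33749} = \frac{1}{84471}$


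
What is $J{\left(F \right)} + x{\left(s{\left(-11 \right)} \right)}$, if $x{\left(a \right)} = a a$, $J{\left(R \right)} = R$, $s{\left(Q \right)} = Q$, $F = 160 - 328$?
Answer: $-47$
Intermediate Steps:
$F = -168$ ($F = 160 - 328 = -168$)
$x{\left(a \right)} = a^{2}$
$J{\left(F \right)} + x{\left(s{\left(-11 \right)} \right)} = -168 + \left(-11\right)^{2} = -168 + 121 = -47$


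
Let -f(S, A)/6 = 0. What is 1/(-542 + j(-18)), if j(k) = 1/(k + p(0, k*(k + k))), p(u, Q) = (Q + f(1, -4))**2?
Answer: -419886/227578211 ≈ -0.0018450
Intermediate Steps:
f(S, A) = 0 (f(S, A) = -6*0 = 0)
p(u, Q) = Q**2 (p(u, Q) = (Q + 0)**2 = Q**2)
j(k) = 1/(k + 4*k**4) (j(k) = 1/(k + (k*(k + k))**2) = 1/(k + (k*(2*k))**2) = 1/(k + (2*k**2)**2) = 1/(k + 4*k**4))
1/(-542 + j(-18)) = 1/(-542 + 1/(-18 + 4*(-18)**4)) = 1/(-542 + 1/(-18 + 4*104976)) = 1/(-542 + 1/(-18 + 419904)) = 1/(-542 + 1/419886) = 1/(-227578211/419886) = -419886/227578211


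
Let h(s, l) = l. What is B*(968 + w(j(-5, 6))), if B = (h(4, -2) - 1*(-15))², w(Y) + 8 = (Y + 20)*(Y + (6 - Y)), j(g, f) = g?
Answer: 177450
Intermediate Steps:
w(Y) = 112 + 6*Y (w(Y) = -8 + (Y + 20)*(Y + (6 - Y)) = -8 + (20 + Y)*6 = -8 + (120 + 6*Y) = 112 + 6*Y)
B = 169 (B = (-2 - 1*(-15))² = (-2 + 15)² = 13² = 169)
B*(968 + w(j(-5, 6))) = 169*(968 + (112 + 6*(-5))) = 169*(968 + (112 - 30)) = 169*(968 + 82) = 169*1050 = 177450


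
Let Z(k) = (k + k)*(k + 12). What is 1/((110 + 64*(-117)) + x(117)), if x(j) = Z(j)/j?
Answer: -1/7120 ≈ -0.00014045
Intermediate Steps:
Z(k) = 2*k*(12 + k) (Z(k) = (2*k)*(12 + k) = 2*k*(12 + k))
x(j) = 24 + 2*j (x(j) = (2*j*(12 + j))/j = 24 + 2*j)
1/((110 + 64*(-117)) + x(117)) = 1/((110 + 64*(-117)) + (24 + 2*117)) = 1/((110 - 7488) + (24 + 234)) = 1/(-7378 + 258) = 1/(-7120) = -1/7120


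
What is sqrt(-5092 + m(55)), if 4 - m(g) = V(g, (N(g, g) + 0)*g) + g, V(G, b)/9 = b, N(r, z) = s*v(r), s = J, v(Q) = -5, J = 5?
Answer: 8*sqrt(113) ≈ 85.041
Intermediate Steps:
s = 5
N(r, z) = -25 (N(r, z) = 5*(-5) = -25)
V(G, b) = 9*b
m(g) = 4 + 224*g (m(g) = 4 - (9*((-25 + 0)*g) + g) = 4 - (9*(-25*g) + g) = 4 - (-225*g + g) = 4 - (-224)*g = 4 + 224*g)
sqrt(-5092 + m(55)) = sqrt(-5092 + (4 + 224*55)) = sqrt(-5092 + (4 + 12320)) = sqrt(-5092 + 12324) = sqrt(7232) = 8*sqrt(113)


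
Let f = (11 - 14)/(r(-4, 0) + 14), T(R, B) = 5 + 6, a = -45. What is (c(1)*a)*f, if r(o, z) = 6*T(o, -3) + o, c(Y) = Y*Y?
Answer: 135/76 ≈ 1.7763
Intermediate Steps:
c(Y) = Y**2
T(R, B) = 11
r(o, z) = 66 + o (r(o, z) = 6*11 + o = 66 + o)
f = -3/76 (f = (11 - 14)/((66 - 4) + 14) = -3/(62 + 14) = -3/76 ≈ -0.039474)
(c(1)*a)*f = (1**2*(-45))*(-3/76) = (1*(-45))*(-3/76) = -45*(-3/76) = 135/76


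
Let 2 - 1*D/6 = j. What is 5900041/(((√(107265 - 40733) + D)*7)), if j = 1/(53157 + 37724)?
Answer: -41768804470876749/274161074951648 + 6961505711928943*√16633/274161074951648 ≈ 3122.4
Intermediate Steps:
j = 1/90881 ≈ 1.1003e-5
D = 1090566/90881 (D = 12 - 6*1/90881 = 12 - 6/90881 = 1090566/90881 ≈ 12.000)
5900041/(((√(107265 - 40733) + D)*7)) = 5900041/(((√(107265 - 40733) + 1090566/90881)*7)) = 5900041/(((√66532 + 1090566/90881)*7)) = 5900041/(((2*√16633 + 1090566/90881)*7)) = 5900041/(((1090566/90881 + 2*√16633)*7)) = 5900041/(1090566/12983 + 14*√16633)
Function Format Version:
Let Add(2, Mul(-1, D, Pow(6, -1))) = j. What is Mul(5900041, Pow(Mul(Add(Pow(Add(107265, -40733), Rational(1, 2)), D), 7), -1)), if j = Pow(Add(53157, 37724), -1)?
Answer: Add(Rational(-41768804470876749, 274161074951648), Mul(Rational(6961505711928943, 274161074951648), Pow(16633, Rational(1, 2)))) ≈ 3122.4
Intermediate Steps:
j = Rational(1, 90881) (j = Pow(90881, -1) = Rational(1, 90881) ≈ 1.1003e-5)
D = Rational(1090566, 90881) (D = Add(12, Mul(-6, Rational(1, 90881))) = Add(12, Rational(-6, 90881)) = Rational(1090566, 90881) ≈ 12.000)
Mul(5900041, Pow(Mul(Add(Pow(Add(107265, -40733), Rational(1, 2)), D), 7), -1)) = Mul(5900041, Pow(Mul(Add(Pow(Add(107265, -40733), Rational(1, 2)), Rational(1090566, 90881)), 7), -1)) = Mul(5900041, Pow(Mul(Add(Pow(66532, Rational(1, 2)), Rational(1090566, 90881)), 7), -1)) = Mul(5900041, Pow(Mul(Add(Mul(2, Pow(16633, Rational(1, 2))), Rational(1090566, 90881)), 7), -1)) = Mul(5900041, Pow(Mul(Add(Rational(1090566, 90881), Mul(2, Pow(16633, Rational(1, 2)))), 7), -1)) = Mul(5900041, Pow(Add(Rational(1090566, 12983), Mul(14, Pow(16633, Rational(1, 2)))), -1))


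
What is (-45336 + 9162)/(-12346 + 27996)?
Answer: -18087/7825 ≈ -2.3114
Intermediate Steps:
(-45336 + 9162)/(-12346 + 27996) = -36174/15650 = -36174*1/15650 = -18087/7825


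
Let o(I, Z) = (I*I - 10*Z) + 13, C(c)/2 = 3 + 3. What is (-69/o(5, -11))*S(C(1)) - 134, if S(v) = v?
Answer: -5165/37 ≈ -139.59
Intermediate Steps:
C(c) = 12 (C(c) = 2*(3 + 3) = 2*6 = 12)
o(I, Z) = 13 + I² - 10*Z (o(I, Z) = (I² - 10*Z) + 13 = 13 + I² - 10*Z)
(-69/o(5, -11))*S(C(1)) - 134 = -69/(13 + 5² - 10*(-11))*12 - 134 = -69/(13 + 25 + 110)*12 - 134 = -69/148*12 - 134 = -207/37 - 134 = -5165/37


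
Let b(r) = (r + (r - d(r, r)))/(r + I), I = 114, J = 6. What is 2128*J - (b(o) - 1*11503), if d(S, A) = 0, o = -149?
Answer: 849187/35 ≈ 24263.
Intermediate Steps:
b(r) = 2*r/(114 + r) (b(r) = (r + (r - 1*0))/(r + 114) = (r + (r + 0))/(114 + r) = (r + r)/(114 + r) = (2*r)/(114 + r) = 2*r/(114 + r))
2128*J - (b(o) - 1*11503) = 2128*6 - (2*(-149)/(114 - 149) - 1*11503) = 12768 - (2*(-149)/(-35) - 11503) = 12768 - (2*(-149)*(-1/35) - 11503) = 12768 - (298/35 - 11503) = 12768 - 1*(-402307/35) = 12768 + 402307/35 = 849187/35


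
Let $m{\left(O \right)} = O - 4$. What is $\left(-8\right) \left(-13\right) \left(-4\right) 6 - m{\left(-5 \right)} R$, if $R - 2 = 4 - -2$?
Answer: $-179712$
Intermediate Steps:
$R = 8$ ($R = 2 + \left(4 - -2\right) = 2 + \left(4 + 2\right) = 2 + 6 = 8$)
$m{\left(O \right)} = -4 + O$ ($m{\left(O \right)} = O - 4 = -4 + O$)
$\left(-8\right) \left(-13\right) \left(-4\right) 6 - m{\left(-5 \right)} R = \left(-8\right) \left(-13\right) \left(-4\right) 6 - (-4 - 5) 8 = 104 \left(- 24 \left(-1\right) \left(-9\right) 8\right) = 104 \left(- 24 \cdot 9 \cdot 8\right) = 104 \left(\left(-24\right) 72\right) = 104 \left(-1728\right) = -179712$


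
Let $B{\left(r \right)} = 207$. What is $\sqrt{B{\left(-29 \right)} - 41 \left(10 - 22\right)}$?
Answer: $\sqrt{699} \approx 26.439$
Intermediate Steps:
$\sqrt{B{\left(-29 \right)} - 41 \left(10 - 22\right)} = \sqrt{207 - 41 \left(10 - 22\right)} = \sqrt{207 - -492} = \sqrt{207 + 492} = \sqrt{699}$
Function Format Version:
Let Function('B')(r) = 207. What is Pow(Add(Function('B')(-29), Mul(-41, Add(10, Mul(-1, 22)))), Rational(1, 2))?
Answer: Pow(699, Rational(1, 2)) ≈ 26.439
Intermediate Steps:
Pow(Add(Function('B')(-29), Mul(-41, Add(10, Mul(-1, 22)))), Rational(1, 2)) = Pow(Add(207, Mul(-41, Add(10, Mul(-1, 22)))), Rational(1, 2)) = Pow(Add(207, Mul(-41, Add(10, -22))), Rational(1, 2)) = Pow(Add(207, Mul(-41, -12)), Rational(1, 2)) = Pow(Add(207, 492), Rational(1, 2)) = Pow(699, Rational(1, 2))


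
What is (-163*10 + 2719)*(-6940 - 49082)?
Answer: -61007958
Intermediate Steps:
(-163*10 + 2719)*(-6940 - 49082) = (-1630 + 2719)*(-56022) = 1089*(-56022) = -61007958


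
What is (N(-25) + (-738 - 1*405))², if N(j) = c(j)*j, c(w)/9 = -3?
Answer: 219024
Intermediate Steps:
c(w) = -27 (c(w) = 9*(-3) = -27)
N(j) = -27*j
(N(-25) + (-738 - 1*405))² = (-27*(-25) + (-738 - 1*405))² = (675 + (-738 - 405))² = (675 - 1143)² = (-468)² = 219024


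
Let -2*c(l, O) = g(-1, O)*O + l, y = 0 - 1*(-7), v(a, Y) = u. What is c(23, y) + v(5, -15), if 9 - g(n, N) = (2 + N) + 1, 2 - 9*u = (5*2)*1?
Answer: -80/9 ≈ -8.8889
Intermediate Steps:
u = -8/9 (u = 2/9 - 5*2/9 = 2/9 - 10/9 = -8/9 ≈ -0.88889)
g(n, N) = 6 - N (g(n, N) = 9 - ((2 + N) + 1) = 9 - (3 + N) = 9 + (-3 - N) = 6 - N)
v(a, Y) = -8/9
y = 7 (y = 0 + 7 = 7)
c(l, O) = -l/2 - O*(6 - O)/2 (c(l, O) = -((6 - O)*O + l)/2 = -(O*(6 - O) + l)/2 = -(l + O*(6 - O))/2 = -l/2 - O*(6 - O)/2)
c(23, y) + v(5, -15) = (-½*23 + (½)*7*(-6 + 7)) - 8/9 = (-23/2 + (½)*7*1) - 8/9 = (-23/2 + 7/2) - 8/9 = -8 - 8/9 = -80/9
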